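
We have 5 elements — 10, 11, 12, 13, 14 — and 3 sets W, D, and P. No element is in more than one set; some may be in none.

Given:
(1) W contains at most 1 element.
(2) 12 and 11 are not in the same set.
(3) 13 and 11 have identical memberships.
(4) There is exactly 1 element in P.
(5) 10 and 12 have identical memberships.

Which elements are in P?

P = {14}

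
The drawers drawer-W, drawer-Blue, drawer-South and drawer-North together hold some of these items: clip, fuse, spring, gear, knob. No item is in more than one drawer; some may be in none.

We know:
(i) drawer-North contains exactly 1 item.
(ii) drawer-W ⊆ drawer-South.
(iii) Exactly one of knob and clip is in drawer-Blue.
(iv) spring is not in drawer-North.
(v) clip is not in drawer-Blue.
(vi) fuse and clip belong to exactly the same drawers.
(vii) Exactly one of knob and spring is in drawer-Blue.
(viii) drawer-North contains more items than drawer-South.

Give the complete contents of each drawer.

drawer-W = {}; drawer-Blue = {knob}; drawer-South = {}; drawer-North = {gear}

From (iv): spring ∉ drawer-North.
From (v): clip ∉ drawer-Blue.
(iii) (exactly one): knob ∈ drawer-Blue.
(vi): fuse matches clip: fuse ∉ drawer-Blue.
(vii) (exactly one): spring ∉ drawer-Blue.
Suppose clip ∈ drawer-W: no assignment then satisfies all the clues, so clip ∉ drawer-W.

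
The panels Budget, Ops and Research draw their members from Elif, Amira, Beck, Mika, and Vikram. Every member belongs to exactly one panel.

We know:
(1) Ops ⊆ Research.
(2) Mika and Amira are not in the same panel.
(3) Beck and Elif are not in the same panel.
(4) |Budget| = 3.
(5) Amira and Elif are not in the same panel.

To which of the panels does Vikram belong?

Vikram: Budget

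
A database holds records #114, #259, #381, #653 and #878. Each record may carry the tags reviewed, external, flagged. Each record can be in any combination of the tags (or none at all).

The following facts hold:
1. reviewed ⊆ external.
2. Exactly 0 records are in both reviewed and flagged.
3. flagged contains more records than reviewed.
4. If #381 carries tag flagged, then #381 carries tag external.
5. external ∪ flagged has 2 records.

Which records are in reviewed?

reviewed = {}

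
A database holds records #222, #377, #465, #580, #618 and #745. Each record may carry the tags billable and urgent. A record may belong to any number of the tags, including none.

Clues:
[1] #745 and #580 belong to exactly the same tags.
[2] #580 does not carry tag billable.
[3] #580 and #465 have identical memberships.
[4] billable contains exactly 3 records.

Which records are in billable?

From (2): #580 ∉ billable.
(1): #745 matches #580: #745 ∉ billable.
(3): #465 matches #580: #465 ∉ billable.
(4): only 3 candidates remain for billable, so all are in.

billable = {#222, #377, #618}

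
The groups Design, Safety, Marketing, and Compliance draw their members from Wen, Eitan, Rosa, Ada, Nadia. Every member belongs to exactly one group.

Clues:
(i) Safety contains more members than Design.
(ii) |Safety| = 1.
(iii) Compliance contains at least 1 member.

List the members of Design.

Design = {}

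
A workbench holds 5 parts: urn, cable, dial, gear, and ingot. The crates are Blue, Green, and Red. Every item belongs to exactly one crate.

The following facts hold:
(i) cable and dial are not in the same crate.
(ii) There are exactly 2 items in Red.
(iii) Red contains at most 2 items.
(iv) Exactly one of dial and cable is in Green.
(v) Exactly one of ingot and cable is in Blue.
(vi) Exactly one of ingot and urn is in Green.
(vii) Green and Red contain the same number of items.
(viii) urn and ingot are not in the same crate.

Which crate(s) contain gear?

gear: Red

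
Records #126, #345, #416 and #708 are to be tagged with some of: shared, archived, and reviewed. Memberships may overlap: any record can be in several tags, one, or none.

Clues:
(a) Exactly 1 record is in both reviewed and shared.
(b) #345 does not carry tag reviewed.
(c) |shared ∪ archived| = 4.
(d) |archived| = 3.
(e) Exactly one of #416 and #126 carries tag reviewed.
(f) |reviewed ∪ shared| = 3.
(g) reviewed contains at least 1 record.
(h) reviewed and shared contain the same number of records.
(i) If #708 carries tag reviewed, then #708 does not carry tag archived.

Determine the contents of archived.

archived = {#126, #345, #416}

From (b): #345 ∉ reviewed.
Suppose #126 ∉ archived: no assignment then satisfies all the clues, so #126 ∈ archived.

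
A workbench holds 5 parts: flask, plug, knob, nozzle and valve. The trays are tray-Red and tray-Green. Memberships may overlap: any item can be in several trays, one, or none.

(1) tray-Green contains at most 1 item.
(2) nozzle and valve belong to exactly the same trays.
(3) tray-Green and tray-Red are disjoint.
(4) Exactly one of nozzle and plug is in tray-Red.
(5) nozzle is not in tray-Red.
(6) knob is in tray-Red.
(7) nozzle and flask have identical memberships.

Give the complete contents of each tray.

tray-Red = {knob, plug}; tray-Green = {}

From (5): nozzle ∉ tray-Red.
From (6): knob ∈ tray-Red.
(2): valve matches nozzle: valve ∉ tray-Red.
(3) (disjoint): knob ∉ tray-Green.
(4) (exactly one): plug ∈ tray-Red.
(7): flask matches nozzle: flask ∉ tray-Red.
(3) (disjoint): plug ∉ tray-Green.
Suppose flask ∈ tray-Green: no assignment then satisfies all the clues, so flask ∉ tray-Green.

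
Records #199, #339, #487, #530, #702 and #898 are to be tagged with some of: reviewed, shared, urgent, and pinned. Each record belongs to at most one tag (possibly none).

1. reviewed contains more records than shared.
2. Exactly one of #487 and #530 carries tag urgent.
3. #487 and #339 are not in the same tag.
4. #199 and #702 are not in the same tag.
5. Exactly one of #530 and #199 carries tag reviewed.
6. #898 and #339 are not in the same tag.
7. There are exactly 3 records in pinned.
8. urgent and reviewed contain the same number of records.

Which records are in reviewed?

reviewed = {#199}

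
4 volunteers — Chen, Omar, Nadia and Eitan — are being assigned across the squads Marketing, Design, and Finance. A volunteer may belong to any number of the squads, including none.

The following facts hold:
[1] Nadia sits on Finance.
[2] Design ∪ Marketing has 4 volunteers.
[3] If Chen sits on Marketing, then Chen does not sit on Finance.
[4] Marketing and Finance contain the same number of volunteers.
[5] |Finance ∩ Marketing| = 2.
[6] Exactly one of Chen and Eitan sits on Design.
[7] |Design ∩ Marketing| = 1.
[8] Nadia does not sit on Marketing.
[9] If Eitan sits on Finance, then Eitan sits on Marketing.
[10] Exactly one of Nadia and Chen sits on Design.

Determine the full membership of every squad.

Marketing = {Chen, Eitan, Omar}; Design = {Eitan, Nadia}; Finance = {Eitan, Nadia, Omar}

From (1): Nadia ∈ Finance.
From (8): Nadia ∉ Marketing.
Suppose Chen ∉ Marketing: no assignment then satisfies all the clues, so Chen ∈ Marketing.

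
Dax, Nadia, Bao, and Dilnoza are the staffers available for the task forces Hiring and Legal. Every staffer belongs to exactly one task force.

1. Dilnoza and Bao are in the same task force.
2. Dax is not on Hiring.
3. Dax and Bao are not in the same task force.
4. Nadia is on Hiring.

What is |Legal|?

1

From (2): Dax ∉ Hiring.
From (4): Nadia ∈ Hiring.
Only one task force left: Dax ∈ Legal.
(3): Bao ∉ Legal.
Only one task force left: Bao ∈ Hiring.
(1): Dilnoza matches Bao: Dilnoza ∈ Hiring.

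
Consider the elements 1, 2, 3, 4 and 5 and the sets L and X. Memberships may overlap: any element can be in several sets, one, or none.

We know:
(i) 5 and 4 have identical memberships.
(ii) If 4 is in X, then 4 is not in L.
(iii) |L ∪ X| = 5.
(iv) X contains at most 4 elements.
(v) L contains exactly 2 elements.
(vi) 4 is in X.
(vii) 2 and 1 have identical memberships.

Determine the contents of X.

X = {3, 4, 5}

From (vi): 4 ∈ X.
(i): 5 matches 4: 5 ∈ X.
(ii): 4 ∉ L.
(i): 5 matches 4: 5 ∉ L.
Suppose 1 ∈ X: no assignment then satisfies all the clues, so 1 ∉ X.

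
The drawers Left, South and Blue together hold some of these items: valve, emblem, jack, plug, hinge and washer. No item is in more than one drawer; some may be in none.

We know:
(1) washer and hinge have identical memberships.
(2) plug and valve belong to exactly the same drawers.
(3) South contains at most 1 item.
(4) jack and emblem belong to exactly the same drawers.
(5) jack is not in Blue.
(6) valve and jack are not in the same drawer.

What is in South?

South = {}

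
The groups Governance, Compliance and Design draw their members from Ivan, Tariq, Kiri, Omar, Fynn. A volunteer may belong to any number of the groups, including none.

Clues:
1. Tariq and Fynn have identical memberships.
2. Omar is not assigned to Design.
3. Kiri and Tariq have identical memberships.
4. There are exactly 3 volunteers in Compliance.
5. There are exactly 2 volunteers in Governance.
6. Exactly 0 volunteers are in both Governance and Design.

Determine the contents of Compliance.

Compliance = {Fynn, Kiri, Tariq}

From (2): Omar ∉ Design.
Suppose Ivan ∈ Compliance: no assignment then satisfies all the clues, so Ivan ∉ Compliance.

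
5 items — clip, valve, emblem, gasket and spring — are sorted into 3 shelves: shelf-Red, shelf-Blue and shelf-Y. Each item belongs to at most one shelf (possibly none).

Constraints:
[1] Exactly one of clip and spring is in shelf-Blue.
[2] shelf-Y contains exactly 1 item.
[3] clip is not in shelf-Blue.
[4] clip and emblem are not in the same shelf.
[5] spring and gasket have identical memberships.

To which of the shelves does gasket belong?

gasket: shelf-Blue

From (3): clip ∉ shelf-Blue.
(1) (exactly one): spring ∈ shelf-Blue.
(5): gasket matches spring: gasket ∉ shelf-Red.
(5): gasket matches spring: gasket ∈ shelf-Blue.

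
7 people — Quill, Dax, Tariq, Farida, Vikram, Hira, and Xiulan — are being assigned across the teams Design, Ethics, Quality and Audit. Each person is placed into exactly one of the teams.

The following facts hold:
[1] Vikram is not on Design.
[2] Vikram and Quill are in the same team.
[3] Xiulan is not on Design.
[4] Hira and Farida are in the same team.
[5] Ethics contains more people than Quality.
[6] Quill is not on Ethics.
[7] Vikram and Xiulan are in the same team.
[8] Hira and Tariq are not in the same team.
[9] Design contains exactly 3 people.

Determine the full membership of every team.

Design = {Dax, Farida, Hira}; Ethics = {Tariq}; Quality = {}; Audit = {Quill, Vikram, Xiulan}

From (1): Vikram ∉ Design.
From (3): Xiulan ∉ Design.
From (6): Quill ∉ Ethics.
(2): Quill matches Vikram: Quill ∉ Design.
(2): Vikram matches Quill: Vikram ∉ Ethics.
(7): Xiulan matches Vikram: Xiulan ∉ Ethics.
Suppose Quill ∈ Quality: no assignment then satisfies all the clues, so Quill ∉ Quality.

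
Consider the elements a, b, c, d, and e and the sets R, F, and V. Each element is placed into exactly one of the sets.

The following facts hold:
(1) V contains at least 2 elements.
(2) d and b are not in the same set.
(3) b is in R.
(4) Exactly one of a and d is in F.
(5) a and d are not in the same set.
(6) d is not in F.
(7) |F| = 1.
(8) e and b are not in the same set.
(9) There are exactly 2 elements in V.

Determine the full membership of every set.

From (3): b ∈ R.
From (6): d ∉ F.
(2): d ∉ R.
(4) (exactly one): a ∈ F.
(7): F already has 1, so the rest are out.
(8): e ∉ R.
Only one set left: d ∈ V.
Only one set left: e ∈ V.
(9): V already has 2, so the rest are out.
Only one set left: c ∈ R.

R = {b, c}; F = {a}; V = {d, e}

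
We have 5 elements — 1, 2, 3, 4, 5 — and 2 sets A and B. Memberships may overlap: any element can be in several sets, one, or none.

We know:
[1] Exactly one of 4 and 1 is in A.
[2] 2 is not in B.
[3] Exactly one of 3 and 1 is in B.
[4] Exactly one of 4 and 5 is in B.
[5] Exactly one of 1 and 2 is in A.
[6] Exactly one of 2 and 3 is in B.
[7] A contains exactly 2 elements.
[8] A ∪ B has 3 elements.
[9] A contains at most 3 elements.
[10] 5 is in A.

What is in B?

From (2): 2 ∉ B.
From (10): 5 ∈ A.
(6) (exactly one): 3 ∈ B.
(3) (exactly one): 1 ∉ B.
Suppose 4 ∈ B: no assignment then satisfies all the clues, so 4 ∉ B.

B = {3, 5}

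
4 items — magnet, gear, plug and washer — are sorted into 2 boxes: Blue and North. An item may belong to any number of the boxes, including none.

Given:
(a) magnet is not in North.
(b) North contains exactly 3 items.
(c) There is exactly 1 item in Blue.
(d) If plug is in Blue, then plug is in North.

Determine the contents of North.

From (a): magnet ∉ North.
(b): only 3 candidates remain for North, so all are in.

North = {gear, plug, washer}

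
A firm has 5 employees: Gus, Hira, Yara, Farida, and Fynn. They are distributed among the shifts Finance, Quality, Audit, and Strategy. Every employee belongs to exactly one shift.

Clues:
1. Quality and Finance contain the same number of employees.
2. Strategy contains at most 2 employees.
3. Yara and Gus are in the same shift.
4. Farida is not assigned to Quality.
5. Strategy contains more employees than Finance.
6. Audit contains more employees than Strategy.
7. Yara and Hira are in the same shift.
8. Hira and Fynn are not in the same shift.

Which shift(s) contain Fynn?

Fynn: Strategy

From (4): Farida ∉ Quality.
Suppose Fynn ∈ Finance: no assignment then satisfies all the clues, so Fynn ∉ Finance.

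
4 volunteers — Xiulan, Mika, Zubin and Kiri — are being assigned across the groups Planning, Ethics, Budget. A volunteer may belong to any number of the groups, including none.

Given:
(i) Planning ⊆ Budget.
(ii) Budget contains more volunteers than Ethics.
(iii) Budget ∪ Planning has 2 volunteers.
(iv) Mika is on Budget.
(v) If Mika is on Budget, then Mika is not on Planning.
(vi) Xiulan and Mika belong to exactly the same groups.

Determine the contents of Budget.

From (iv): Mika ∈ Budget.
(v): Mika ∉ Planning.
(vi): Xiulan matches Mika: Xiulan ∉ Planning.
(vi): Xiulan matches Mika: Xiulan ∈ Budget.
Suppose Zubin ∈ Budget: no assignment then satisfies all the clues, so Zubin ∉ Budget.

Budget = {Mika, Xiulan}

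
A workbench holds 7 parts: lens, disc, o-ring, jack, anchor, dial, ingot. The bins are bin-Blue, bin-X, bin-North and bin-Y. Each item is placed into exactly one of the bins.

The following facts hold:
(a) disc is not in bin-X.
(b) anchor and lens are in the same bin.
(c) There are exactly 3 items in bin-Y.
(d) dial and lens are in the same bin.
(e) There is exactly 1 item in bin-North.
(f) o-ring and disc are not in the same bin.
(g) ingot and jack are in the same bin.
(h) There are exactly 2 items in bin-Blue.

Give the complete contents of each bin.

bin-Blue = {ingot, jack}; bin-X = {o-ring}; bin-North = {disc}; bin-Y = {anchor, dial, lens}

From (a): disc ∉ bin-X.
Suppose lens ∈ bin-Blue: no assignment then satisfies all the clues, so lens ∉ bin-Blue.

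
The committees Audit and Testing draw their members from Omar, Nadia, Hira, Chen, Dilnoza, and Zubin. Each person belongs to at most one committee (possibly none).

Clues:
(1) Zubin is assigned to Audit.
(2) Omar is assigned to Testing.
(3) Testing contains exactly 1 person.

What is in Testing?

From (1): Zubin ∈ Audit.
From (2): Omar ∈ Testing.
(3): Testing already has 1, so the rest are out.

Testing = {Omar}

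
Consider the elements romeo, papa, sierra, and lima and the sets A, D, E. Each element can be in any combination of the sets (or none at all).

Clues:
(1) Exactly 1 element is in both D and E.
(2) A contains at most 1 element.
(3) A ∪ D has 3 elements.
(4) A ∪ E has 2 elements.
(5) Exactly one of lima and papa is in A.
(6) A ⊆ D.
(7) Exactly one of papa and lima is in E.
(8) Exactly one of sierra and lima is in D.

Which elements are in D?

D = {lima, papa, romeo}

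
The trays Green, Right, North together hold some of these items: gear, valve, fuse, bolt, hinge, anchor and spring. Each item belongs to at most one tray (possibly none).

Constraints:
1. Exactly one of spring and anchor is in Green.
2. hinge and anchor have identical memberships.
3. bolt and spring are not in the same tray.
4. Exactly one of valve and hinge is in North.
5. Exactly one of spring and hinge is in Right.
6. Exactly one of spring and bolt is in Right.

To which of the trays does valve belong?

valve: North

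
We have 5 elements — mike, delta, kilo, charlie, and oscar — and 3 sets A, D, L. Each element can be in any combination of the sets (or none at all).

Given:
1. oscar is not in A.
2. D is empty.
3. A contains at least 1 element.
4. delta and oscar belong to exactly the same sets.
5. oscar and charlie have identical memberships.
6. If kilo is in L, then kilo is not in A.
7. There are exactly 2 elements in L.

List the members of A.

From (1): oscar ∉ A.
(2): D already has 0, so the rest are out.
(4): delta matches oscar: delta ∉ A.
(5): charlie matches oscar: charlie ∉ A.
Suppose mike ∉ A: no assignment then satisfies all the clues, so mike ∈ A.

A = {mike}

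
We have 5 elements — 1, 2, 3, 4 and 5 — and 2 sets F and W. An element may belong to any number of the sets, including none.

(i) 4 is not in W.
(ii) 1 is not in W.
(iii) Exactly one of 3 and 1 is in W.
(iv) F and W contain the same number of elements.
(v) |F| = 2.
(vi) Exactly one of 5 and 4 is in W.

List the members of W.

W = {3, 5}

From (i): 4 ∉ W.
From (ii): 1 ∉ W.
(iii) (exactly one): 3 ∈ W.
(vi) (exactly one): 5 ∈ W.
Suppose 2 ∈ W: no assignment then satisfies all the clues, so 2 ∉ W.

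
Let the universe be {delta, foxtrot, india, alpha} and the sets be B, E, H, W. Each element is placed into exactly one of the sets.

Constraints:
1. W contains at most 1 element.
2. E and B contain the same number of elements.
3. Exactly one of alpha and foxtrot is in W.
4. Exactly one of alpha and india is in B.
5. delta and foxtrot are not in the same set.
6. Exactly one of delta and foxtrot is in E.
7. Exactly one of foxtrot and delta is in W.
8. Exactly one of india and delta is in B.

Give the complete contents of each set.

B = {india}; E = {delta}; H = {alpha}; W = {foxtrot}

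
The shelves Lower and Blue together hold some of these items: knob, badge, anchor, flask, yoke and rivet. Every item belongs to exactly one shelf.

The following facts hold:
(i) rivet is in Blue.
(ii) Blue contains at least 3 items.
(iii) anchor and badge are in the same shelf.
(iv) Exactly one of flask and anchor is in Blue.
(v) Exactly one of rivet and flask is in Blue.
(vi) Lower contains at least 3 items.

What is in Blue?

Blue = {anchor, badge, rivet}

From (i): rivet ∈ Blue.
(v) (exactly one): flask ∉ Blue.
Only one shelf left: flask ∈ Lower.
(iv) (exactly one): anchor ∈ Blue.
(iii): badge matches anchor: badge ∉ Lower.
(iii): badge matches anchor: badge ∈ Blue.
(vi): only 3 candidates remain for Lower, so all are in.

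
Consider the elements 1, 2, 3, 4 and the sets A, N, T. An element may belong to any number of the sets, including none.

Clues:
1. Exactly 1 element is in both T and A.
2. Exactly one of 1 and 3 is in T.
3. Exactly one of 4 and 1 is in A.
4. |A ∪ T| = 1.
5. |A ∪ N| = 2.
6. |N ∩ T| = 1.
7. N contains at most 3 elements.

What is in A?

A = {1}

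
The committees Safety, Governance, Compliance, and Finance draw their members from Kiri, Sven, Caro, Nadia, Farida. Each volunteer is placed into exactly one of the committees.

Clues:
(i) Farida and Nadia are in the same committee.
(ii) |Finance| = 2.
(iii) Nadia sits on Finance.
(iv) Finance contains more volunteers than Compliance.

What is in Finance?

From (iii): Nadia ∈ Finance.
(i): Farida matches Nadia: Farida ∉ Safety.
(i): Farida matches Nadia: Farida ∉ Governance.
(i): Farida matches Nadia: Farida ∉ Compliance.
(i): Farida matches Nadia: Farida ∈ Finance.
(ii): Finance already has 2, so the rest are out.

Finance = {Farida, Nadia}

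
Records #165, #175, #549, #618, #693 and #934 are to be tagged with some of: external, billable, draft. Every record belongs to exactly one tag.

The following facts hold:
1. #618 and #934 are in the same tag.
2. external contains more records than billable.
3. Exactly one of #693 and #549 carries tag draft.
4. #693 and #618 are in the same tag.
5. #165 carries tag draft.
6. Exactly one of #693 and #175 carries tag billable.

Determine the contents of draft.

draft = {#165, #549}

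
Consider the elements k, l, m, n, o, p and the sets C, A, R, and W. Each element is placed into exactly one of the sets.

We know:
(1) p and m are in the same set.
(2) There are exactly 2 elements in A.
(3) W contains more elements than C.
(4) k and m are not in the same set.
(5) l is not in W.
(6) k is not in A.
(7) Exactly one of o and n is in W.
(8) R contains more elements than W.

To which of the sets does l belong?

l: R

From (5): l ∉ W.
From (6): k ∉ A.
Suppose l ∈ C: no assignment then satisfies all the clues, so l ∉ C.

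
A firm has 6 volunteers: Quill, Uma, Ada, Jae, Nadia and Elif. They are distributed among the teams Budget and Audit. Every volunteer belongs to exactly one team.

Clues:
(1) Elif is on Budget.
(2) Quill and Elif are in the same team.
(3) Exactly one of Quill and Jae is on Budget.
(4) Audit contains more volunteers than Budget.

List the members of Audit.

Audit = {Ada, Jae, Nadia, Uma}

From (1): Elif ∈ Budget.
(2): Quill matches Elif: Quill ∈ Budget.
(3) (exactly one): Jae ∉ Budget.
Only one team left: Jae ∈ Audit.
Suppose Uma ∉ Audit: no assignment then satisfies all the clues, so Uma ∈ Audit.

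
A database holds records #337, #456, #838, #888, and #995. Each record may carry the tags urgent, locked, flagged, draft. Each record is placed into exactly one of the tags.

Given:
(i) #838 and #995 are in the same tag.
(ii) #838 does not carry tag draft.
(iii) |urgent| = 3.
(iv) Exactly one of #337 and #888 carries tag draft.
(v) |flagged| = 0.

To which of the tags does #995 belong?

#995: urgent

From (ii): #838 ∉ draft.
(i): #995 matches #838: #995 ∉ draft.
(v): flagged already has 0, so the rest are out.
Suppose #995 ∉ urgent: no assignment then satisfies all the clues, so #995 ∈ urgent.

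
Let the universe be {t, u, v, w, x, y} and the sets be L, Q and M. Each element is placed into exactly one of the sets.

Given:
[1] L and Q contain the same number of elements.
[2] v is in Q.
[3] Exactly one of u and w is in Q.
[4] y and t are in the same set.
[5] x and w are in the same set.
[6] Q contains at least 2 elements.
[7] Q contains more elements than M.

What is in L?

L = {t, u, y}

From (2): v ∈ Q.
Suppose t ∉ L: no assignment then satisfies all the clues, so t ∈ L.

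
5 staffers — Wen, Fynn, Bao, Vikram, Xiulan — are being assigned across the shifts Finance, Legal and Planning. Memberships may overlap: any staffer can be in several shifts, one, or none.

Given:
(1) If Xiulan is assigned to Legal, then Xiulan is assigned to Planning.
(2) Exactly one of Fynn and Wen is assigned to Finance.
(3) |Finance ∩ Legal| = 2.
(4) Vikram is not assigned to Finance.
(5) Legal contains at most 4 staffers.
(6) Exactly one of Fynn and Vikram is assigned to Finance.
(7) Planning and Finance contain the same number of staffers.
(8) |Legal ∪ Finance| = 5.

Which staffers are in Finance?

Finance = {Bao, Fynn, Xiulan}

From (4): Vikram ∉ Finance.
(6) (exactly one): Fynn ∈ Finance.
(2) (exactly one): Wen ∉ Finance.
Suppose Bao ∉ Finance: no assignment then satisfies all the clues, so Bao ∈ Finance.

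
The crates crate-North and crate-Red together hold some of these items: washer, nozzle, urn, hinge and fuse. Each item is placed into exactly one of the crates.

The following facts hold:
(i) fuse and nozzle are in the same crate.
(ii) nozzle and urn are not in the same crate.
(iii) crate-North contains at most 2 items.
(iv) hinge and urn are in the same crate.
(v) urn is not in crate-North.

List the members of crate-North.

crate-North = {fuse, nozzle}

From (v): urn ∉ crate-North.
(iv): hinge matches urn: hinge ∉ crate-North.
Only one crate left: urn ∈ crate-Red.
Only one crate left: hinge ∈ crate-Red.
(ii): nozzle ∉ crate-Red.
Only one crate left: nozzle ∈ crate-North.
(i): fuse matches nozzle: fuse ∈ crate-North.
(iii): crate-North already has 2, so the rest are out.
Only one crate left: washer ∈ crate-Red.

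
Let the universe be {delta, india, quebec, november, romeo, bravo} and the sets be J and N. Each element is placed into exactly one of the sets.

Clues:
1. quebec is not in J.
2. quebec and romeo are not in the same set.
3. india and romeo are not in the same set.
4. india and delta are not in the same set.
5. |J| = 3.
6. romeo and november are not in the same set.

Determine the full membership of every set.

J = {bravo, delta, romeo}; N = {india, november, quebec}

From (1): quebec ∉ J.
Only one set left: quebec ∈ N.
(2): romeo ∉ N.
Only one set left: romeo ∈ J.
(3): india ∉ J.
(6): november ∉ J.
Only one set left: india ∈ N.
Only one set left: november ∈ N.
(4): delta ∉ N.
(5): only 3 candidates remain for J, so all are in.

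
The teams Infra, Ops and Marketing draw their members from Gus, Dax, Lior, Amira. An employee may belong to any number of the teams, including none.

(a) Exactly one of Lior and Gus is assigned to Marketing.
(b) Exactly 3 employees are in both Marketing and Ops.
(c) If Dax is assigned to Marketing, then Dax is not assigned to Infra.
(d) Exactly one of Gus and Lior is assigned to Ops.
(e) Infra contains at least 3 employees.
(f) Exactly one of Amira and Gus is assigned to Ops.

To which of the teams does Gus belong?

Gus: Infra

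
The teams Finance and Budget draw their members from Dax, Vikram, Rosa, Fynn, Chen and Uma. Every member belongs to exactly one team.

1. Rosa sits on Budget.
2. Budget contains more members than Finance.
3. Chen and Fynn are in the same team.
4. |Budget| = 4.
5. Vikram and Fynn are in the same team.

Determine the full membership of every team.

Finance = {Dax, Uma}; Budget = {Chen, Fynn, Rosa, Vikram}

From (1): Rosa ∈ Budget.
Suppose Dax ∉ Finance: no assignment then satisfies all the clues, so Dax ∈ Finance.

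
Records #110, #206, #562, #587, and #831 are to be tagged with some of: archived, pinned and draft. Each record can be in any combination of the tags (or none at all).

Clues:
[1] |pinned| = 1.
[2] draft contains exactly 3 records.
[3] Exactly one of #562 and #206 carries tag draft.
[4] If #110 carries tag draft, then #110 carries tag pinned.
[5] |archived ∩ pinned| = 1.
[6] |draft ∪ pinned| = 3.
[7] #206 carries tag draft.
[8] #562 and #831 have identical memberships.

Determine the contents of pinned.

pinned = {#110}

From (7): #206 ∈ draft.
(3) (exactly one): #562 ∉ draft.
(8): #831 matches #562: #831 ∉ draft.
(2): only 3 candidates remain for draft, so all are in.
(4): #110 ∈ pinned.
(1): pinned already has 1, so the rest are out.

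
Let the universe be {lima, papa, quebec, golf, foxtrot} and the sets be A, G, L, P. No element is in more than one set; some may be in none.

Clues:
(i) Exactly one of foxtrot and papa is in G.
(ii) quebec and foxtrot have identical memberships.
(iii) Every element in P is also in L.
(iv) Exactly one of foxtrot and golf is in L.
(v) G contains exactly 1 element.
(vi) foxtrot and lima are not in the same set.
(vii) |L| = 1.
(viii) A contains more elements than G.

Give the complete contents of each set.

A = {foxtrot, quebec}; G = {papa}; L = {golf}; P = {}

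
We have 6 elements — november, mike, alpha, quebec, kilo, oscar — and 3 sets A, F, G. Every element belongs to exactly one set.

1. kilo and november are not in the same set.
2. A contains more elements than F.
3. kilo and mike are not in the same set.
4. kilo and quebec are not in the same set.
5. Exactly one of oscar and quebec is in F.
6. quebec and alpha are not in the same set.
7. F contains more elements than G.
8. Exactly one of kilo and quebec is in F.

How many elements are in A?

3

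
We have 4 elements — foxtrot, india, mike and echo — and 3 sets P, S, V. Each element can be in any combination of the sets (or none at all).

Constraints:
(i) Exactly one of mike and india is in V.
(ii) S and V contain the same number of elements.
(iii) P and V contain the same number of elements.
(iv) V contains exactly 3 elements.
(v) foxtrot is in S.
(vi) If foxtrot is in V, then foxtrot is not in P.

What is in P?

From (v): foxtrot ∈ S.
Suppose foxtrot ∈ P: no assignment then satisfies all the clues, so foxtrot ∉ P.

P = {echo, india, mike}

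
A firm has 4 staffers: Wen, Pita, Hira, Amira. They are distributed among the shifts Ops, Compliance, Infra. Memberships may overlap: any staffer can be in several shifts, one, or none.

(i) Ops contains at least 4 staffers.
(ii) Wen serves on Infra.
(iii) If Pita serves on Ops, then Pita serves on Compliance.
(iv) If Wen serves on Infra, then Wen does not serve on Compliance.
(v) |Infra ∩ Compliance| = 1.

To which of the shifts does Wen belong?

From (ii): Wen ∈ Infra.
(i): only 4 candidates remain for Ops, so all are in.
(iii): Pita ∈ Compliance.
(iv): Wen ∉ Compliance.

Wen: Infra, Ops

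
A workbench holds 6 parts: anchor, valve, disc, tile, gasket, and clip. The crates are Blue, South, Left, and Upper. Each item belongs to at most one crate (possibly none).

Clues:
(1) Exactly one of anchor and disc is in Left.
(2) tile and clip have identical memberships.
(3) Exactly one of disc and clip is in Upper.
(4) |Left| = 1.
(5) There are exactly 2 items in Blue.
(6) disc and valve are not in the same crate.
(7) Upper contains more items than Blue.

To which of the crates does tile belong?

tile: Upper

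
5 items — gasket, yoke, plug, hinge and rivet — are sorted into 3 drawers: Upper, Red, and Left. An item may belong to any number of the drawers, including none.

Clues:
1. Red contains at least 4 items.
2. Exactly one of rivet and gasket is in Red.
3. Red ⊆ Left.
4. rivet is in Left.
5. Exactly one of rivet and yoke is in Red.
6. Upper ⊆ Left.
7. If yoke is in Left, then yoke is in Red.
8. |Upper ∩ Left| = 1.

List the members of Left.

Left = {gasket, hinge, plug, rivet, yoke}

From (4): rivet ∈ Left.
Suppose gasket ∉ Left: no assignment then satisfies all the clues, so gasket ∈ Left.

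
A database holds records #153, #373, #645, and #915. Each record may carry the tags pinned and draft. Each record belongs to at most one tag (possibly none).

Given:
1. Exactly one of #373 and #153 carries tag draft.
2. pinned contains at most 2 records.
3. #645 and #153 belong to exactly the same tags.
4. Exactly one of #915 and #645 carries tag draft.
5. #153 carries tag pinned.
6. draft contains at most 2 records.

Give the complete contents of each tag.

pinned = {#153, #645}; draft = {#373, #915}

From (5): #153 ∈ pinned.
(1) (exactly one): #373 ∈ draft.
(3): #645 matches #153: #645 ∈ pinned.
(4) (exactly one): #915 ∈ draft.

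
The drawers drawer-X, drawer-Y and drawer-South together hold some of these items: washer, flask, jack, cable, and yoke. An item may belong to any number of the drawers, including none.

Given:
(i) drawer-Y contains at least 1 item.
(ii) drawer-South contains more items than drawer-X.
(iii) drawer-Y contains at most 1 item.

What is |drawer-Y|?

1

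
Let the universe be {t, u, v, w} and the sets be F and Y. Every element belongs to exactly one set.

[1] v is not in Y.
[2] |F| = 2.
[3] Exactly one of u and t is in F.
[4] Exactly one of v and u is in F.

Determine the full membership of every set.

F = {t, v}; Y = {u, w}

From (1): v ∉ Y.
Only one set left: v ∈ F.
(4) (exactly one): u ∉ F.
Only one set left: u ∈ Y.
(3) (exactly one): t ∈ F.
(2): F already has 2, so the rest are out.
Only one set left: w ∈ Y.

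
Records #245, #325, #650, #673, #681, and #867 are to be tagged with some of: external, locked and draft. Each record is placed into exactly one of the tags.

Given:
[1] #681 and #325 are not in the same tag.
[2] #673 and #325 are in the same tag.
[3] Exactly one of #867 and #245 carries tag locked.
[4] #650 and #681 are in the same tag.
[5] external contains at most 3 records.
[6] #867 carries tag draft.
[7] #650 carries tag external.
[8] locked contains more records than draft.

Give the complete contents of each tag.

external = {#650, #681}; locked = {#245, #325, #673}; draft = {#867}

From (6): #867 ∈ draft.
From (7): #650 ∈ external.
(3) (exactly one): #245 ∈ locked.
(4): #681 matches #650: #681 ∈ external.
(1): #325 ∉ external.
(2): #673 matches #325: #673 ∉ external.
Suppose #325 ∉ locked: no assignment then satisfies all the clues, so #325 ∈ locked.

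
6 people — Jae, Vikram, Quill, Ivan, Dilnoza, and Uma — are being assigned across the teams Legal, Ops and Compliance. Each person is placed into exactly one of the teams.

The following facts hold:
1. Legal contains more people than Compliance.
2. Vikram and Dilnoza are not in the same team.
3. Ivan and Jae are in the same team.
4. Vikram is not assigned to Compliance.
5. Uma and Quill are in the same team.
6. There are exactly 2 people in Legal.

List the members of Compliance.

Compliance = {Dilnoza}

From (4): Vikram ∉ Compliance.
Suppose Jae ∈ Compliance: no assignment then satisfies all the clues, so Jae ∉ Compliance.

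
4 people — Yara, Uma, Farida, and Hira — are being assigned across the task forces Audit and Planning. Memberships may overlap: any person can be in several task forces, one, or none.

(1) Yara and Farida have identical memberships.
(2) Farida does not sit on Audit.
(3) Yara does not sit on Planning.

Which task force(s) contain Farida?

From (2): Farida ∉ Audit.
From (3): Yara ∉ Planning.
(1): Yara matches Farida: Yara ∉ Audit.
(1): Farida matches Yara: Farida ∉ Planning.

Farida: none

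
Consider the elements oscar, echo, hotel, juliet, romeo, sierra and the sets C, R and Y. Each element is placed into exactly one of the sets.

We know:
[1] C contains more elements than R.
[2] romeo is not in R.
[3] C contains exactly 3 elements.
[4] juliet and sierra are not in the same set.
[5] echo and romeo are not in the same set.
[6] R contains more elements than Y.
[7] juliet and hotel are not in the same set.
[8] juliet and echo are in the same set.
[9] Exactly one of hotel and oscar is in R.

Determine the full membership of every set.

C = {echo, juliet, oscar}; R = {hotel, sierra}; Y = {romeo}

From (2): romeo ∉ R.
Suppose oscar ∉ C: no assignment then satisfies all the clues, so oscar ∈ C.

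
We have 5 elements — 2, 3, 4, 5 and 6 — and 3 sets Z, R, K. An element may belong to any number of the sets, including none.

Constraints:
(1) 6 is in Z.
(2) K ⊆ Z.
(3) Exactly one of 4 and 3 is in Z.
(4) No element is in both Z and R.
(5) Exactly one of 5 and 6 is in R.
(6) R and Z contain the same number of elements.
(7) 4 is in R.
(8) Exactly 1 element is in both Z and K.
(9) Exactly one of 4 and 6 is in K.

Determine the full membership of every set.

Z = {3, 6}; R = {4, 5}; K = {6}

From (1): 6 ∈ Z.
From (7): 4 ∈ R.
(4) (disjoint): 4 ∉ Z.
(4) (disjoint): 6 ∉ R.
(5) (exactly one): 5 ∈ R.
(2) contrapositive: 4 ∉ K.
(3) (exactly one): 3 ∈ Z.
(4) (disjoint): 3 ∉ R.
(4) (disjoint): 5 ∉ Z.
(9) (exactly one): 6 ∈ K.
(2) contrapositive: 5 ∉ K.
Suppose 2 ∈ Z: no assignment then satisfies all the clues, so 2 ∉ Z.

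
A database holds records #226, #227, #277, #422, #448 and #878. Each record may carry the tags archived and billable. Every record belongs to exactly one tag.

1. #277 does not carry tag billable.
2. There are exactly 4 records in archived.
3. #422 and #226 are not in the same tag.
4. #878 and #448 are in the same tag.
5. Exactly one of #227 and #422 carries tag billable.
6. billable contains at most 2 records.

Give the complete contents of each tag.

archived = {#277, #422, #448, #878}; billable = {#226, #227}

From (1): #277 ∉ billable.
Only one tag left: #277 ∈ archived.
Suppose #226 ∈ archived: no assignment then satisfies all the clues, so #226 ∉ archived.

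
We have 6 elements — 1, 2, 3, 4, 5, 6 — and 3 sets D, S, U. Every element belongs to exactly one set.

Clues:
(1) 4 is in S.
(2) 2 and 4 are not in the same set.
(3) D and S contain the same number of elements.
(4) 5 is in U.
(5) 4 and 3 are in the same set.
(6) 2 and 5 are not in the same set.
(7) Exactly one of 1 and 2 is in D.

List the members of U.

U = {1, 5}

From (1): 4 ∈ S.
From (4): 5 ∈ U.
(2): 2 ∉ S.
(5): 3 matches 4: 3 ∉ D.
(5): 3 matches 4: 3 ∈ S.
(6): 2 ∉ U.
Only one set left: 2 ∈ D.
(7) (exactly one): 1 ∉ D.
Suppose 1 ∉ U: no assignment then satisfies all the clues, so 1 ∈ U.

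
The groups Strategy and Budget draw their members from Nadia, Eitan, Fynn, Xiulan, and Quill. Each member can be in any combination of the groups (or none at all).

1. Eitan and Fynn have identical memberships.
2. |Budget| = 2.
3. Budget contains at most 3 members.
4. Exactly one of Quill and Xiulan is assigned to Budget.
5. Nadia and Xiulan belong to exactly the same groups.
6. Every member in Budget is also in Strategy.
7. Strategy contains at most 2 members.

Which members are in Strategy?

Strategy = {Nadia, Xiulan}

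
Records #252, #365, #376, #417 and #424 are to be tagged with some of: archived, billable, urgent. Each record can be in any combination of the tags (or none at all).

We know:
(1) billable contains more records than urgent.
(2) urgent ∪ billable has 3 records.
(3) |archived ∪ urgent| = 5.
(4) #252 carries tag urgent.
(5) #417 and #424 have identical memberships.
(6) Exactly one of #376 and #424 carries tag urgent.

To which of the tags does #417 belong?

#417: archived

From (4): #252 ∈ urgent.
Suppose #417 ∉ archived: no assignment then satisfies all the clues, so #417 ∈ archived.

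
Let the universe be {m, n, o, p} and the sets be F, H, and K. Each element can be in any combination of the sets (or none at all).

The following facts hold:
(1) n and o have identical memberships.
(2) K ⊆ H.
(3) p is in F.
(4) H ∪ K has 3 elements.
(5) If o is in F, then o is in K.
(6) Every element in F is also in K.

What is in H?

From (3): p ∈ F.
(6) with p ∈ F: p ∈ K.
(2) with p ∈ K: p ∈ H.
Suppose m ∈ H: no assignment then satisfies all the clues, so m ∉ H.

H = {n, o, p}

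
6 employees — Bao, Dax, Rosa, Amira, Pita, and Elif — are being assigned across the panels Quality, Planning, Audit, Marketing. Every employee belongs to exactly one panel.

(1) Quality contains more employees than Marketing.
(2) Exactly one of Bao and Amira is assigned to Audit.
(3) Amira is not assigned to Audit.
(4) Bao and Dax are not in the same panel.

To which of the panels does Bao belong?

Bao: Audit

From (3): Amira ∉ Audit.
(2) (exactly one): Bao ∈ Audit.
(4): Dax ∉ Audit.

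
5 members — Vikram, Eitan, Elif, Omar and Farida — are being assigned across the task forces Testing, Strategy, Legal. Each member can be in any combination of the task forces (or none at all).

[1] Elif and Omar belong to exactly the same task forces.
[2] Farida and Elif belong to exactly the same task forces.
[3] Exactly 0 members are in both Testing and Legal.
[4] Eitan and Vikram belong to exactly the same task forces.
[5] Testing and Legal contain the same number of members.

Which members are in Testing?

Testing = {}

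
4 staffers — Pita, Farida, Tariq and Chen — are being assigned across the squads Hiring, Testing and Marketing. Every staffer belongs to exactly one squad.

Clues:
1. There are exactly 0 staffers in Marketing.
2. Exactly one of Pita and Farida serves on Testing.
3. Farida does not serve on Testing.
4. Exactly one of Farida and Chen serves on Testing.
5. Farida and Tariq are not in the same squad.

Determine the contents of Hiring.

From (3): Farida ∉ Testing.
(1): Marketing already has 0, so the rest are out.
(2) (exactly one): Pita ∈ Testing.
(4) (exactly one): Chen ∈ Testing.
Only one squad left: Farida ∈ Hiring.
(5): Tariq ∉ Hiring.
Only one squad left: Tariq ∈ Testing.

Hiring = {Farida}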